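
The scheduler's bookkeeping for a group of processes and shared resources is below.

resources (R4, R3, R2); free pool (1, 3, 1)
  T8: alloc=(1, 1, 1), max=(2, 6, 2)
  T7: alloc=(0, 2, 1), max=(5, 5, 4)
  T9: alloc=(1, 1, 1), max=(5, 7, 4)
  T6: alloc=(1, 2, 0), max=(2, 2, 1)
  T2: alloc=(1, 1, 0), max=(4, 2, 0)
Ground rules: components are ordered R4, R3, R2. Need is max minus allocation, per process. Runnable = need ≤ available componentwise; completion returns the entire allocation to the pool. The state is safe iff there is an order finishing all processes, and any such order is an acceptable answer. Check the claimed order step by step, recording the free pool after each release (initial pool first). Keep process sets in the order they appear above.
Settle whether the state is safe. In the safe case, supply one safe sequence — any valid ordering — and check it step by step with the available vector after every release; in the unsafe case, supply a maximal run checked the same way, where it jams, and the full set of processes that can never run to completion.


UNSAFE — no complete ordering exists.
Key observation: T6, T8, T2 can finish, but then (4, 7, 2) is all there is, and the blocked group's R2 demands exceed it.
Going as far as possible: T6, T8, T2; after that, nothing fits. Walking it through:
  pool = (1, 3, 1)
  run T6 (needs (1, 0, 1), free (1, 3, 1)); after release of (1, 2, 0) the pool is (2, 5, 1)
  run T8 (needs (1, 5, 1), free (2, 5, 1)); after release of (1, 1, 1) the pool is (3, 6, 2)
  run T2 (needs (3, 1, 0), free (3, 6, 2)); after release of (1, 1, 0) the pool is (4, 7, 2)
  T7 still needs (5, 3, 3) but only (4, 7, 2) is free — short on R4 and R2
  T9 still needs (4, 6, 3) but only (4, 7, 2) is free — short on R2
Never able to finish: T7 and T9.


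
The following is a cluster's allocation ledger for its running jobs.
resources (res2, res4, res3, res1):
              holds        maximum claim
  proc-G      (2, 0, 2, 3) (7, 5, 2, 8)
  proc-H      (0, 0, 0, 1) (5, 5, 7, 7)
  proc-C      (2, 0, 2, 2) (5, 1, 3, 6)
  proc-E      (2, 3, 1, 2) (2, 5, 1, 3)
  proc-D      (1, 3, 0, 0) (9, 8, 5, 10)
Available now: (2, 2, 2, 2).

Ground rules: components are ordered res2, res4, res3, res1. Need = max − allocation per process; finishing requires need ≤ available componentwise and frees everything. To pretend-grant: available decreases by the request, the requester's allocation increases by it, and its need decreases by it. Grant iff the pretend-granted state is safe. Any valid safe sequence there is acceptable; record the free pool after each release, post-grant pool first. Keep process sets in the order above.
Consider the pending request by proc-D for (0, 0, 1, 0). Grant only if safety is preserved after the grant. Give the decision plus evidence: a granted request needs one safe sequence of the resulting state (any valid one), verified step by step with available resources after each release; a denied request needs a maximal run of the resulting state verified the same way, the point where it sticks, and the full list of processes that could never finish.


DENY: after the grant no complete ordering would exist.
Key observation: after proc-E, proc-C, proc-G the pool peaks at (8, 5, 6, 9), and each blocked process is short somewhere: proc-H on res3; proc-D on res1.
Pretend the grant happened; the run proc-E, proc-C, proc-G goes as far as possible. Check, step by step:
  pool = (2, 2, 1, 2)
  run proc-E (needs (0, 2, 0, 1), free (2, 2, 1, 2)); after release of (2, 3, 1, 2) the pool is (4, 5, 2, 4)
  run proc-C (needs (3, 1, 1, 4), free (4, 5, 2, 4)); after release of (2, 0, 2, 2) the pool is (6, 5, 4, 6)
  run proc-G (needs (5, 5, 0, 5), free (6, 5, 4, 6)); after release of (2, 0, 2, 3) the pool is (8, 5, 6, 9)
  proc-H still needs (5, 5, 7, 6) but only (8, 5, 6, 9) is free — short on res3
  proc-D still needs (8, 5, 4, 10) but only (8, 5, 6, 9) is free — short on res1
Post-grant, the permanently blocked set is proc-H and proc-D.


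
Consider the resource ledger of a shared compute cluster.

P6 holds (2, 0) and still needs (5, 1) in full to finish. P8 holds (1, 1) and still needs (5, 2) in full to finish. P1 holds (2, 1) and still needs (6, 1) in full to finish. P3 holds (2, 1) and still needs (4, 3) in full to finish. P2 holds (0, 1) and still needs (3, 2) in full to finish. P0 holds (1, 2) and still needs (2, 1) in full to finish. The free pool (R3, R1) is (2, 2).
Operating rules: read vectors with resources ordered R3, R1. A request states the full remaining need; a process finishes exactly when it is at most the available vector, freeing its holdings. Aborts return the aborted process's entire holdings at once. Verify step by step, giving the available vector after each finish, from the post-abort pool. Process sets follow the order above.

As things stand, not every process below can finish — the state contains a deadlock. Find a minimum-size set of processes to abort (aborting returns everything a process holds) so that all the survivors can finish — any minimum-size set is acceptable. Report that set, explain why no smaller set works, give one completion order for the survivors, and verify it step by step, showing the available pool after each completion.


Minimum abort set: P1.
Key observation: P8 was stuck for good until P1 gave back (2, 1); in the order shown it finishes at step 3.
Why nothing smaller works: aborting no one leaves the state deadlocked as given.
The survivors complete as P2, P0, P8, P3, P6. Verifying each step (starting from the post-abort pool):
  pool = (4, 3)
  run P2 (needs (3, 2), free (4, 3)); after release of (0, 1) the pool is (4, 4)
  run P0 (needs (2, 1), free (4, 4)); after release of (1, 2) the pool is (5, 6)
  run P8 (needs (5, 2), free (5, 6)); after release of (1, 1) the pool is (6, 7)
  run P3 (needs (4, 3), free (6, 7)); after release of (2, 1) the pool is (8, 8)
  run P6 (needs (5, 1), free (8, 8)); after release of (2, 0) the pool is (10, 8)


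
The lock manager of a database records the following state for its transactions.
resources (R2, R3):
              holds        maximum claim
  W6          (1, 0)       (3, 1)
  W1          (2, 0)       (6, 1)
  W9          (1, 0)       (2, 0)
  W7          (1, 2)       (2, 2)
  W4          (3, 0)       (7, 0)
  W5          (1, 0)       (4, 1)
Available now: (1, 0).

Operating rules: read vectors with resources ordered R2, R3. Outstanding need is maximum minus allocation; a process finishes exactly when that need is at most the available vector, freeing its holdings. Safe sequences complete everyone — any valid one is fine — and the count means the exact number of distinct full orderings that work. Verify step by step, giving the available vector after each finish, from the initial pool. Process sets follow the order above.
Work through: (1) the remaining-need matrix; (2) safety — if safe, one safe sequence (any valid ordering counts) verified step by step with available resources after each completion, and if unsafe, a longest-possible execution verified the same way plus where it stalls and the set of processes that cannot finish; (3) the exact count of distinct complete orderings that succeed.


(1) Outstanding need per process (order R2, R3):
  W6: (2, 1)
  W1: (4, 1)
  W9: (1, 0)
  W7: (1, 0)
  W4: (4, 0)
  W5: (3, 1)
(2) SAFE — a valid safe sequence is W7, W6, W5, W4, W9, W1.
Key observation: W7 is the earliest step where a requested resource binds exactly: need (1, 0), pool (1, 0) at its turn.
Step-by-step check:
  pool = (1, 0)
  W7 needs (1, 0) <= (1, 0) -> finishes; pool += (1, 2) = (2, 2)
  W6 needs (2, 1) <= (2, 2) -> finishes; pool += (1, 0) = (3, 2)
  W5 needs (3, 1) <= (3, 2) -> finishes; pool += (1, 0) = (4, 2)
  W4 needs (4, 0) <= (4, 2) -> finishes; pool += (3, 0) = (7, 2)
  W9 needs (1, 0) <= (7, 2) -> finishes; pool += (1, 0) = (8, 2)
  W1 needs (4, 1) <= (8, 2) -> finishes; pool += (2, 0) = (10, 2)
(3) Precisely 36 of the possible complete orderings are safe sequences.


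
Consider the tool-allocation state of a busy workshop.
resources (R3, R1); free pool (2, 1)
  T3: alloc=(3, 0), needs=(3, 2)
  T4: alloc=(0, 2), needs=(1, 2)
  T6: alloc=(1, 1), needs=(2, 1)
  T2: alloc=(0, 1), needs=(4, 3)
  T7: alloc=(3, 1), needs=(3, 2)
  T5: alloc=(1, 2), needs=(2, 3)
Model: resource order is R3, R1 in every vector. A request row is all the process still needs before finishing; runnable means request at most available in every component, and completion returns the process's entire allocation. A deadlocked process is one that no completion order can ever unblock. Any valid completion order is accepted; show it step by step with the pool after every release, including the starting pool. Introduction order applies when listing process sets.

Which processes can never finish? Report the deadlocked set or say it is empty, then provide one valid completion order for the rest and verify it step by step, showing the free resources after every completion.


Nothing here is deadlocked.
Key observation: T6 can run right away; the returned allocation unlocks the remaining processes in turn.
A valid finishing order for the others: T6, T3, T7, T2, T4, T5. Check, step by step:
  pool = (2, 1)
  T6: need (2, 1) fits (2, 1); releases (1, 1), pool now (3, 2)
  T3: need (3, 2) fits (3, 2); releases (3, 0), pool now (6, 2)
  T7: need (3, 2) fits (6, 2); releases (3, 1), pool now (9, 3)
  T2: need (4, 3) fits (9, 3); releases (0, 1), pool now (9, 4)
  T4: need (1, 2) fits (9, 4); releases (0, 2), pool now (9, 6)
  T5: need (2, 3) fits (9, 6); releases (1, 2), pool now (10, 8)


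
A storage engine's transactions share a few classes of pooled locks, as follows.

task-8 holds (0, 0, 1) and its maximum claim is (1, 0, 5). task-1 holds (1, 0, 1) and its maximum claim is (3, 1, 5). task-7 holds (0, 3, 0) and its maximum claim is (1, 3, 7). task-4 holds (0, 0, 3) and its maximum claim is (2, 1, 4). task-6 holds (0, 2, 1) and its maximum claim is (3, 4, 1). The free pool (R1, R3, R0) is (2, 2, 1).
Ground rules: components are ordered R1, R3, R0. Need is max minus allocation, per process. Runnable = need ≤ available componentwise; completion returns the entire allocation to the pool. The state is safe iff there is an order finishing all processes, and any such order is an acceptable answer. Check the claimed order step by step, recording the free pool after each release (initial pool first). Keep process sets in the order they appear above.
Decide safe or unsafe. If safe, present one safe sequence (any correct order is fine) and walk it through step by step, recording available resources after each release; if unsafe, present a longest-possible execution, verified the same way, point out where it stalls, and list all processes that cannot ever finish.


SAFE — a valid safe sequence is task-4, task-1, task-8, task-6, task-7.
Key observation: task-4 is the earliest step where a requested resource binds exactly: need (2, 1, 1), pool (2, 2, 1) at its turn.
Step-by-step check:
  pool = (2, 2, 1)
  task-4 needs (2, 1, 1) <= (2, 2, 1) -> finishes; pool += (0, 0, 3) = (2, 2, 4)
  task-1 needs (2, 1, 4) <= (2, 2, 4) -> finishes; pool += (1, 0, 1) = (3, 2, 5)
  task-8 needs (1, 0, 4) <= (3, 2, 5) -> finishes; pool += (0, 0, 1) = (3, 2, 6)
  task-6 needs (3, 2, 0) <= (3, 2, 6) -> finishes; pool += (0, 2, 1) = (3, 4, 7)
  task-7 needs (1, 0, 7) <= (3, 4, 7) -> finishes; pool += (0, 3, 0) = (3, 7, 7)


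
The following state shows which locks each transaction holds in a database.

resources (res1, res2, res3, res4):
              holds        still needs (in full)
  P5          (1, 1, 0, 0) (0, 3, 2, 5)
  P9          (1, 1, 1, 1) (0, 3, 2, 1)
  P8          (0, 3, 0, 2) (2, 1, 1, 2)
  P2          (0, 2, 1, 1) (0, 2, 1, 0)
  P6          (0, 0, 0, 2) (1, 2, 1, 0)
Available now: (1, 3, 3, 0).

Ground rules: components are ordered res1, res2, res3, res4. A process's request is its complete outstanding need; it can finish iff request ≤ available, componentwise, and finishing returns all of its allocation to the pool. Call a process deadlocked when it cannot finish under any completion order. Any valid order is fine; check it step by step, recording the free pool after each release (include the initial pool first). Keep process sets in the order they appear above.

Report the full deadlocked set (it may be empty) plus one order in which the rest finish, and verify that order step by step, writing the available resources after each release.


No process is deadlocked.
Key observation: beginning at P2, releases accumulate fast enough that every process eventually fits.
The rest can finish in the order P2, P6, P9, P8, P5. Walking it through:
  pool = (1, 3, 3, 0)
  P2: need (0, 2, 1, 0) fits (1, 3, 3, 0); releases (0, 2, 1, 1), pool now (1, 5, 4, 1)
  P6: need (1, 2, 1, 0) fits (1, 5, 4, 1); releases (0, 0, 0, 2), pool now (1, 5, 4, 3)
  P9: need (0, 3, 2, 1) fits (1, 5, 4, 3); releases (1, 1, 1, 1), pool now (2, 6, 5, 4)
  P8: need (2, 1, 1, 2) fits (2, 6, 5, 4); releases (0, 3, 0, 2), pool now (2, 9, 5, 6)
  P5: need (0, 3, 2, 5) fits (2, 9, 5, 6); releases (1, 1, 0, 0), pool now (3, 10, 5, 6)


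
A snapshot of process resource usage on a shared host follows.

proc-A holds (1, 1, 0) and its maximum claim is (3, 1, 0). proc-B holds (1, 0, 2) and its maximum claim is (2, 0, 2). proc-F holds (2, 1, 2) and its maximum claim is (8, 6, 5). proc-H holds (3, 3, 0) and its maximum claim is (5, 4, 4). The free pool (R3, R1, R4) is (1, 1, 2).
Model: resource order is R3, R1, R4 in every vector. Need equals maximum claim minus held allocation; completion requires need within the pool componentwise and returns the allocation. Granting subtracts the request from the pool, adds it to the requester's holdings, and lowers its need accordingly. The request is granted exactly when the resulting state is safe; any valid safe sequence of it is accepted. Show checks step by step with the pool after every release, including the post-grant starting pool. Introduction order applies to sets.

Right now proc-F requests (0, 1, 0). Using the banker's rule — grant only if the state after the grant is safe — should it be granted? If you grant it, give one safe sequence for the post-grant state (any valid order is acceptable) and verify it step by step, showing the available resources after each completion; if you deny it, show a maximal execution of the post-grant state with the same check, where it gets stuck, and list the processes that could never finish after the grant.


GRANT — the state after the grant stays safe, e.g. via proc-B, proc-A, proc-H, proc-F.
Key observation: post-grant, (1, 0, 2) remains, and an order beginning with proc-B completes everyone.
Verifying the post-grant state step by step:
  pool = (1, 0, 2)
  proc-B: need (1, 0, 0) fits (1, 0, 2); releases (1, 0, 2), pool now (2, 0, 4)
  proc-A: need (2, 0, 0) fits (2, 0, 4); releases (1, 1, 0), pool now (3, 1, 4)
  proc-H: need (2, 1, 4) fits (3, 1, 4); releases (3, 3, 0), pool now (6, 4, 4)
  proc-F: need (6, 4, 3) fits (6, 4, 4); releases (2, 2, 2), pool now (8, 6, 6)


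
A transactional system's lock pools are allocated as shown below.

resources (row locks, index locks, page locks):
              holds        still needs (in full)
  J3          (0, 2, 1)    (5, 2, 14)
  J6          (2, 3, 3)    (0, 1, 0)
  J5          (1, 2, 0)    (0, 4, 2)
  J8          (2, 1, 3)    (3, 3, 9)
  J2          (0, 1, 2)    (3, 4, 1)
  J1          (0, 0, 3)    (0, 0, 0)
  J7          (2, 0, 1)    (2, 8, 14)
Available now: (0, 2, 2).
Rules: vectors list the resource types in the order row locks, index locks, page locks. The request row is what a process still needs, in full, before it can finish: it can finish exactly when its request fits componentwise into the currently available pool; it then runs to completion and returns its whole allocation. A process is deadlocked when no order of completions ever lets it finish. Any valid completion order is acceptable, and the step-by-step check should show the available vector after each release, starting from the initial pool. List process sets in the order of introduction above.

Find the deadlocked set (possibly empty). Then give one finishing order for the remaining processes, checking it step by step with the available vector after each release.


Deadlocked set: J3 and J7.
Key observation: the wall is page locks: completing J6, J5, J1, J2, J8 brings the pool only to (5, 9, 13), and all the rest need more.
A valid finishing order for the others: J6, J5, J1, J2, J8. Step-by-step check:
  pool = (0, 2, 2)
  run J6 (needs (0, 1, 0), free (0, 2, 2)); after release of (2, 3, 3) the pool is (2, 5, 5)
  run J5 (needs (0, 4, 2), free (2, 5, 5)); after release of (1, 2, 0) the pool is (3, 7, 5)
  run J1 (needs (0, 0, 0), free (3, 7, 5)); after release of (0, 0, 3) the pool is (3, 7, 8)
  run J2 (needs (3, 4, 1), free (3, 7, 8)); after release of (0, 1, 2) the pool is (3, 8, 10)
  run J8 (needs (3, 3, 9), free (3, 8, 10)); after release of (2, 1, 3) the pool is (5, 9, 13)
The stuck group stays short no matter what:
  J3 cannot run: need (5, 2, 14) vs free (5, 9, 13) (insufficient page locks)
  J7 cannot run: need (2, 8, 14) vs free (5, 9, 13) (insufficient page locks)


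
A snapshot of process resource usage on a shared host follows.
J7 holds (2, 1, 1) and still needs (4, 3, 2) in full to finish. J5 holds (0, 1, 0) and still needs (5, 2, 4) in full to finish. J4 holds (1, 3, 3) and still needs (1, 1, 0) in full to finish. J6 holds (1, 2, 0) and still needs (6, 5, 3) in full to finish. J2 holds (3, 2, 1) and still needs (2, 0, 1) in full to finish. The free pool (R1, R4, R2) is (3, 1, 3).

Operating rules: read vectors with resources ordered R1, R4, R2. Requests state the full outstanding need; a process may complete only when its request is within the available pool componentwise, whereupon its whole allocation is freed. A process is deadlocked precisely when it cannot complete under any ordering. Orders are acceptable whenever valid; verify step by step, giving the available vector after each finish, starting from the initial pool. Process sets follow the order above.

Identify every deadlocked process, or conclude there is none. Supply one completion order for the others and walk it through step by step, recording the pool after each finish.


The deadlocked set is empty.
Key observation: J4 fits the free pool immediately, and its release cascades until everyone finishes.
One completion order for the rest: J4, J7, J5, J6, J2. Step-by-step check:
  pool = (3, 1, 3)
  J4: need (1, 1, 0) fits (3, 1, 3); releases (1, 3, 3), pool now (4, 4, 6)
  J7: need (4, 3, 2) fits (4, 4, 6); releases (2, 1, 1), pool now (6, 5, 7)
  J5: need (5, 2, 4) fits (6, 5, 7); releases (0, 1, 0), pool now (6, 6, 7)
  J6: need (6, 5, 3) fits (6, 6, 7); releases (1, 2, 0), pool now (7, 8, 7)
  J2: need (2, 0, 1) fits (7, 8, 7); releases (3, 2, 1), pool now (10, 10, 8)


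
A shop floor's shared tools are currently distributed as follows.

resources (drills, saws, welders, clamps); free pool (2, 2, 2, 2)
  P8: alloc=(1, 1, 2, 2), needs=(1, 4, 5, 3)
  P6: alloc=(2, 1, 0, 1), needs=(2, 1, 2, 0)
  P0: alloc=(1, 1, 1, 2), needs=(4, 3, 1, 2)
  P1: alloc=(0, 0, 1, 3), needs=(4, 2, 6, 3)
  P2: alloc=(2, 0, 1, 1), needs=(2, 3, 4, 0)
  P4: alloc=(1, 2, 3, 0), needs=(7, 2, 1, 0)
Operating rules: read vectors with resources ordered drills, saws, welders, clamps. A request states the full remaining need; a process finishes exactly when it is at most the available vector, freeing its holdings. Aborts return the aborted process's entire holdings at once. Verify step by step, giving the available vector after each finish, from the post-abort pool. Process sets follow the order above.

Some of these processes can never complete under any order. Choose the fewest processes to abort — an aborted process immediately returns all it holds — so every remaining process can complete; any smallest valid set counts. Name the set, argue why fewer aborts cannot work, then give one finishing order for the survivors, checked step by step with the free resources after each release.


Minimum abort set: P2.
Key observation: aborting P2 returns (2, 0, 1, 1), and P4 — hopeless before — runs at step 3 with the returned capacity in the pool.
Minimality: the empty abort set fails — the state is deadlocked as it stands.
One survivor order: P6, P0, P4, P8, P1. Walking it through (post-abort pool first):
  pool = (4, 2, 3, 3)
  run P6 (needs (2, 1, 2, 0), free (4, 2, 3, 3)); after release of (2, 1, 0, 1) the pool is (6, 3, 3, 4)
  run P0 (needs (4, 3, 1, 2), free (6, 3, 3, 4)); after release of (1, 1, 1, 2) the pool is (7, 4, 4, 6)
  run P4 (needs (7, 2, 1, 0), free (7, 4, 4, 6)); after release of (1, 2, 3, 0) the pool is (8, 6, 7, 6)
  run P8 (needs (1, 4, 5, 3), free (8, 6, 7, 6)); after release of (1, 1, 2, 2) the pool is (9, 7, 9, 8)
  run P1 (needs (4, 2, 6, 3), free (9, 7, 9, 8)); after release of (0, 0, 1, 3) the pool is (9, 7, 10, 11)


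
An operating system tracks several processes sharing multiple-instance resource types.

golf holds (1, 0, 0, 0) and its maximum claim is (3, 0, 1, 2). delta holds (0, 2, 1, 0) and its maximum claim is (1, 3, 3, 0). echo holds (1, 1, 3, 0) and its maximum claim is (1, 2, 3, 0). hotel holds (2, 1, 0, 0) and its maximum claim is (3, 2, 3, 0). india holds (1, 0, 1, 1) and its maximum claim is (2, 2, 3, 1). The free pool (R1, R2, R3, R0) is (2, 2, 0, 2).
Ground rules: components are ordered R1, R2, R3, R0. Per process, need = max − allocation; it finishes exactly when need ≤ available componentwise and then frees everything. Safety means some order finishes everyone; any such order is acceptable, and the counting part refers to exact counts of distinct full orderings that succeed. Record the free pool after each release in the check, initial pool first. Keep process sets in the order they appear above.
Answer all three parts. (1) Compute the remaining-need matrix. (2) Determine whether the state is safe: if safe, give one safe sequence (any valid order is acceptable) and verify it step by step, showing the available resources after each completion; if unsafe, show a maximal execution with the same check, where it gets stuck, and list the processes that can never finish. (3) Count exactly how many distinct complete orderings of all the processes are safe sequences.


(1) Outstanding need per process (order R1, R2, R3, R0):
  golf: (2, 0, 1, 2)
  delta: (1, 1, 2, 0)
  echo: (0, 1, 0, 0)
  hotel: (1, 1, 3, 0)
  india: (1, 2, 2, 0)
(2) SAFE, for example via the order echo, hotel, india, delta, golf.
Key observation: reading the order forward, hotel is the first process whose need (1, 1, 3, 0) meets the free pool (3, 3, 3, 2) exactly on a resource it requests.
Check, step by step:
  pool = (2, 2, 0, 2)
  run echo (needs (0, 1, 0, 0), free (2, 2, 0, 2)); after release of (1, 1, 3, 0) the pool is (3, 3, 3, 2)
  run hotel (needs (1, 1, 3, 0), free (3, 3, 3, 2)); after release of (2, 1, 0, 0) the pool is (5, 4, 3, 2)
  run india (needs (1, 2, 2, 0), free (5, 4, 3, 2)); after release of (1, 0, 1, 1) the pool is (6, 4, 4, 3)
  run delta (needs (1, 1, 2, 0), free (6, 4, 4, 3)); after release of (0, 2, 1, 0) the pool is (6, 6, 5, 3)
  run golf (needs (2, 0, 1, 2), free (6, 6, 5, 3)); after release of (1, 0, 0, 0) the pool is (7, 6, 5, 3)
(3) Exactly 24 of the possible complete orderings are safe sequences.


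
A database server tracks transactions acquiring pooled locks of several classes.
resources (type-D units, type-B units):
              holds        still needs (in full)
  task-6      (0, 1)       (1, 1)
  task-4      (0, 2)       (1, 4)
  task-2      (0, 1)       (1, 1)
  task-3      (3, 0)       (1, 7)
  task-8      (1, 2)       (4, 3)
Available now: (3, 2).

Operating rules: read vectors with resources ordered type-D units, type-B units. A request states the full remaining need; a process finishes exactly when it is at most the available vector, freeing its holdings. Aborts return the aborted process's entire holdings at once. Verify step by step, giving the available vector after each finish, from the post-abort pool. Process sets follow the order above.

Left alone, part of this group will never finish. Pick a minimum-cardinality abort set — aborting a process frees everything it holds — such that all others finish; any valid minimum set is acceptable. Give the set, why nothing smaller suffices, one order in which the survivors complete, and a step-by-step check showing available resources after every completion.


The answer: abort task-8.
Key observation: task-3 was stuck for good until task-8 gave back (1, 2); in the order shown it finishes at step 4.
No smaller set exists: with zero aborts the deadlock remains.
The survivors complete as task-2, task-6, task-4, task-3. Walking it through (starting from the post-abort pool):
  pool = (4, 4)
  task-2 needs (1, 1) <= (4, 4) -> finishes; pool += (0, 1) = (4, 5)
  task-6 needs (1, 1) <= (4, 5) -> finishes; pool += (0, 1) = (4, 6)
  task-4 needs (1, 4) <= (4, 6) -> finishes; pool += (0, 2) = (4, 8)
  task-3 needs (1, 7) <= (4, 8) -> finishes; pool += (3, 0) = (7, 8)


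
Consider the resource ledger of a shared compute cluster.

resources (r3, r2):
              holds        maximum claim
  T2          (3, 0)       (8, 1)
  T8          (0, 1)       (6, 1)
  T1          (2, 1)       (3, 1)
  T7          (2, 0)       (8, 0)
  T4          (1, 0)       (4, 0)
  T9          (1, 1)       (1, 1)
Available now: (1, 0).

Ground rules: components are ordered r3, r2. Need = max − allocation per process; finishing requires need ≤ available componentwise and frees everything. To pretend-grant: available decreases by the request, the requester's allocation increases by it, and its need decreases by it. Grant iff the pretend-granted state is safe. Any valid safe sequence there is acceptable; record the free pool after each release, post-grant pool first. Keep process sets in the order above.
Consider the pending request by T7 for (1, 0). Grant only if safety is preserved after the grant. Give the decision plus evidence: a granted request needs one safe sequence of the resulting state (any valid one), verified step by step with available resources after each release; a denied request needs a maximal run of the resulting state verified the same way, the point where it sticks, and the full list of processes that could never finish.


DENY — the pretend-granted state is unsafe.
Key observation: the wall is r3: completing T9, T1, T4 brings the pool only to (4, 2), and all the rest need more.
After a pretend grant, a maximal execution: T9, T1, T4 — then nothing else fits. Step-by-step check:
  pool = (0, 0)
  run T9 (needs (0, 0), free (0, 0)); after release of (1, 1) the pool is (1, 1)
  run T1 (needs (1, 0), free (1, 1)); after release of (2, 1) the pool is (3, 2)
  run T4 (needs (3, 0), free (3, 2)); after release of (1, 0) the pool is (4, 2)
  T2 cannot run: need (5, 1) vs free (4, 2) (insufficient r3)
  T8 cannot run: need (6, 0) vs free (4, 2) (insufficient r3)
  T7 cannot run: need (5, 0) vs free (4, 2) (insufficient r3)
Processes that could never finish after the grant: T2, T8 and T7.


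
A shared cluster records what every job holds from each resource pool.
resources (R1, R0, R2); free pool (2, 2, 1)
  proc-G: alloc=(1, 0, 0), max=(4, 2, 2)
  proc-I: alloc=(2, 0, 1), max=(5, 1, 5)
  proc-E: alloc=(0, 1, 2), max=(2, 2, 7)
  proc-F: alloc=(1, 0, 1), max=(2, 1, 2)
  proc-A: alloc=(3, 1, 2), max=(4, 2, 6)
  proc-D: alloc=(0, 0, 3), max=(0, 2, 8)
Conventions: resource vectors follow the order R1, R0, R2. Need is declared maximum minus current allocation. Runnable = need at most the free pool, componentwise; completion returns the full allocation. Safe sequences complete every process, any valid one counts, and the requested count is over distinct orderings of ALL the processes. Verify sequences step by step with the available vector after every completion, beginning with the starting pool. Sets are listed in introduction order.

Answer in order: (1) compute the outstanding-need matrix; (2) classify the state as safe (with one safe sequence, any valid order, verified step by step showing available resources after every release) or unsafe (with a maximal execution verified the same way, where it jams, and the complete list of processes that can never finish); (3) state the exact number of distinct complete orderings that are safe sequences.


(1) Need matrix, components ordered R1, R0, R2:
  proc-G: (3, 2, 2)
  proc-I: (3, 1, 4)
  proc-E: (2, 1, 5)
  proc-F: (1, 1, 1)
  proc-A: (1, 1, 4)
  proc-D: (0, 2, 5)
(2) The state is UNSAFE.
Key observation: the pool after proc-F, proc-G is (4, 2, 2); every surviving request exceeds it in R2, so progress ends there.
A maximal execution: proc-F, proc-G — then nothing else fits. Verifying each step:
  pool = (2, 2, 1)
  proc-F needs (1, 1, 1) <= (2, 2, 1) -> finishes; pool += (1, 0, 1) = (3, 2, 2)
  proc-G needs (3, 2, 2) <= (3, 2, 2) -> finishes; pool += (1, 0, 0) = (4, 2, 2)
  proc-I cannot run: need (3, 1, 4) vs free (4, 2, 2) (insufficient R2)
  proc-E cannot run: need (2, 1, 5) vs free (4, 2, 2) (insufficient R2)
  proc-A cannot run: need (1, 1, 4) vs free (4, 2, 2) (insufficient R2)
  proc-D cannot run: need (0, 2, 5) vs free (4, 2, 2) (insufficient R2)
Processes that can never finish: proc-I, proc-E, proc-A and proc-D.
(3) Precisely 0 of the possible complete orderings are safe sequences.


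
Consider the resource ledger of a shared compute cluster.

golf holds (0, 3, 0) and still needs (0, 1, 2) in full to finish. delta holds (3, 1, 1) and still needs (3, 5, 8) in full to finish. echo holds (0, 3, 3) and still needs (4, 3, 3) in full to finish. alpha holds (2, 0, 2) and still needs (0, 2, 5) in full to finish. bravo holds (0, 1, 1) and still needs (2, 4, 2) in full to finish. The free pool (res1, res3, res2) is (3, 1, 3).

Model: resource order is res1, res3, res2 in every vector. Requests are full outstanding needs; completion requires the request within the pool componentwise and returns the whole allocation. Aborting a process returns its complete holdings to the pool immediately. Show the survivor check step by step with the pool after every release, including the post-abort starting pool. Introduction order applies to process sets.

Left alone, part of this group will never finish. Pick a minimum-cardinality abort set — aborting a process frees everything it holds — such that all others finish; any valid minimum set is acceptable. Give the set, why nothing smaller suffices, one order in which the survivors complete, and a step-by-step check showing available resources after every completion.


Minimum abort set: delta.
Key observation: aborting delta returns (3, 1, 1), and echo — hopeless before — runs at step 3 with the returned capacity in the pool.
No smaller set exists: with zero aborts the deadlock remains.
The survivors complete as golf, bravo, echo, alpha. Step-by-step check (starting from the post-abort pool):
  pool = (6, 2, 4)
  golf needs (0, 1, 2) <= (6, 2, 4) -> finishes; pool += (0, 3, 0) = (6, 5, 4)
  bravo needs (2, 4, 2) <= (6, 5, 4) -> finishes; pool += (0, 1, 1) = (6, 6, 5)
  echo needs (4, 3, 3) <= (6, 6, 5) -> finishes; pool += (0, 3, 3) = (6, 9, 8)
  alpha needs (0, 2, 5) <= (6, 9, 8) -> finishes; pool += (2, 0, 2) = (8, 9, 10)


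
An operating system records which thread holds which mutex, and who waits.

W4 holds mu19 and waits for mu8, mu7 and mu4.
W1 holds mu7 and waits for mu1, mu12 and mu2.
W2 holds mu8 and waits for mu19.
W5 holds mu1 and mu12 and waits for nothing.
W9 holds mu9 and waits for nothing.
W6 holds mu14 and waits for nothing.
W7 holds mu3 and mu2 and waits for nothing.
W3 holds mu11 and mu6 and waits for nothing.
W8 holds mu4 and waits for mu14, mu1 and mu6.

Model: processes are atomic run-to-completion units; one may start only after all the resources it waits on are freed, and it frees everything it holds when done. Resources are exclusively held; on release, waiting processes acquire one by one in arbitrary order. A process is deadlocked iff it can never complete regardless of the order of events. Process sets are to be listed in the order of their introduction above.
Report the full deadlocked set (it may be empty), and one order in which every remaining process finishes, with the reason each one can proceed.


Deadlocked set: W4 and W2.
Key observation: the waits loop around W4 -> W2 -> W4 with no way out; no other process is dragged down with it.
One completion order for the rest: W5, W9, W3, W6, W8, W7, W1.
Walking it through:
  W5: no waits; runs immediately, freeing mu1 and mu12
  W9: no waits; runs immediately, freeing mu9
  W3: no waits; runs immediately, freeing mu11 and mu6
  W6: no waits; runs immediately, freeing mu14
  W8 waits on mu14, mu1 and mu6 — all released -> runs and releases mu4
  W7: no waits; runs immediately, freeing mu3 and mu2
  W1 waits on mu1, mu12 and mu2 — all released -> runs and releases mu7


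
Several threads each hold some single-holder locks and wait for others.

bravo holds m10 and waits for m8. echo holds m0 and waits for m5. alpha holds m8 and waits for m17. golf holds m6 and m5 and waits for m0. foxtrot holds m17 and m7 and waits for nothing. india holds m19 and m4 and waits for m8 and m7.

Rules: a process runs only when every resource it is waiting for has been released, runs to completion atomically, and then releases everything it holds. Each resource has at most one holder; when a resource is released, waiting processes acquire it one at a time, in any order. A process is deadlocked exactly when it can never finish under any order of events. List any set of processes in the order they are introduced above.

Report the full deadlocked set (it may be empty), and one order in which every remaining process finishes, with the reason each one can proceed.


Deadlocked: echo and golf.
Key observation: the waits loop around echo -> golf -> echo with no way out; no other process is dragged down with it.
A valid finishing order for the others: foxtrot, alpha, india, bravo.
Verifying each step:
  foxtrot: no waits; runs immediately, freeing m17 and m7
  alpha waits on m17 — all released -> runs and releases m8
  india waits on m8 and m7 — all released -> runs and releases m19 and m4
  bravo waits on m8 — all released -> runs and releases m10


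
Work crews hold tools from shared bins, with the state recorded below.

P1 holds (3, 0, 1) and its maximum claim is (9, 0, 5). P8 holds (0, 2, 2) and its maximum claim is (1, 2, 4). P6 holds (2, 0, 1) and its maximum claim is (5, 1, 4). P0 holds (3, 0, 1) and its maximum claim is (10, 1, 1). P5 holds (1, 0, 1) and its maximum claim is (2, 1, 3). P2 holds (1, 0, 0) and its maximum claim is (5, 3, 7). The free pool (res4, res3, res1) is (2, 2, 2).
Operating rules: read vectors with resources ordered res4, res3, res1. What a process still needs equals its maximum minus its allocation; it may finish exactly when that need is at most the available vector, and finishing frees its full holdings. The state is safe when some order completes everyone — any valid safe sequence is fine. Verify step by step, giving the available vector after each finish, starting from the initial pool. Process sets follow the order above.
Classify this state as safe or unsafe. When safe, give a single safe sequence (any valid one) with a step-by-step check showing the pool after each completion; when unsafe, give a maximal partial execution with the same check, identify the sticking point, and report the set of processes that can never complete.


UNSAFE — no complete ordering exists.
Key observation: after P5, P6, P8 the pool peaks at (5, 4, 6), and each blocked process is short somewhere: P1 on res4; P0 on res4; P2 on res1.
Going as far as possible: P5, P6, P8; after that, nothing fits. Step-by-step check:
  pool = (2, 2, 2)
  P5 needs (1, 1, 2) <= (2, 2, 2) -> finishes; pool += (1, 0, 1) = (3, 2, 3)
  P6 needs (3, 1, 3) <= (3, 2, 3) -> finishes; pool += (2, 0, 1) = (5, 2, 4)
  P8 needs (1, 0, 2) <= (5, 2, 4) -> finishes; pool += (0, 2, 2) = (5, 4, 6)
  P1 still needs (6, 0, 4) but only (5, 4, 6) is free — short on res4
  P0 still needs (7, 1, 0) but only (5, 4, 6) is free — short on res4
  P2 still needs (4, 3, 7) but only (5, 4, 6) is free — short on res1
Never able to finish: P1, P0 and P2.


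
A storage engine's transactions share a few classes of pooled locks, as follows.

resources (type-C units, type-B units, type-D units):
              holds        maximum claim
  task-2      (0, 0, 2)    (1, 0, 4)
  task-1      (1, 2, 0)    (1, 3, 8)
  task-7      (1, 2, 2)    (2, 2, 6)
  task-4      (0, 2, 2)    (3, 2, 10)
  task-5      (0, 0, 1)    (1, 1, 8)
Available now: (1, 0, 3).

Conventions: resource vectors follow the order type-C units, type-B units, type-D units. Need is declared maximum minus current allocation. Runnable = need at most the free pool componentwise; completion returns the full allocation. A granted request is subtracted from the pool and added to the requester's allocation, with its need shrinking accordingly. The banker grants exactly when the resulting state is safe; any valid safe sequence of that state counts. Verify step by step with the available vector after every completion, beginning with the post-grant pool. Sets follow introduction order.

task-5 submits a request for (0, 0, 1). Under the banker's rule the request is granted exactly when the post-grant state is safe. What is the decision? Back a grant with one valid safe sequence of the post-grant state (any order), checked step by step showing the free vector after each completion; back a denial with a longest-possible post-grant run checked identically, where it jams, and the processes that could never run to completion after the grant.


GRANT: granting preserves safety; a valid post-grant sequence is task-2, task-7, task-5, task-1, task-4.
Key observation: after the grant the pool drops to (1, 0, 2), which still lets task-2 finish first and unwind the rest.
Step-by-step check of the post-grant state:
  pool = (1, 0, 2)
  run task-2 (needs (1, 0, 2), free (1, 0, 2)); after release of (0, 0, 2) the pool is (1, 0, 4)
  run task-7 (needs (1, 0, 4), free (1, 0, 4)); after release of (1, 2, 2) the pool is (2, 2, 6)
  run task-5 (needs (1, 1, 6), free (2, 2, 6)); after release of (0, 0, 2) the pool is (2, 2, 8)
  run task-1 (needs (0, 1, 8), free (2, 2, 8)); after release of (1, 2, 0) the pool is (3, 4, 8)
  run task-4 (needs (3, 0, 8), free (3, 4, 8)); after release of (0, 2, 2) the pool is (3, 6, 10)


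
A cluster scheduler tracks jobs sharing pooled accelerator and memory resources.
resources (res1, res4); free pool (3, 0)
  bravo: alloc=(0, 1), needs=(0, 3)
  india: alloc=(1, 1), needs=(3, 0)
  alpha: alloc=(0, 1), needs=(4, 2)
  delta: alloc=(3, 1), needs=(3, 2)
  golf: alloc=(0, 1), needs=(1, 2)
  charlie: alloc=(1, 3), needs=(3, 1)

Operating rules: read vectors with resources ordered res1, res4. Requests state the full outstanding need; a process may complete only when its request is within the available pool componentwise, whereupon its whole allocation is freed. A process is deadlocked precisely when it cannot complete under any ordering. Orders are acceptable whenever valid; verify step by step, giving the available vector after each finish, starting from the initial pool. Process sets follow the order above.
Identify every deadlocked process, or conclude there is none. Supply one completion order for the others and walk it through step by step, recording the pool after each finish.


No process is deadlocked.
Key observation: the pool covers india at once, and every later process fits after earlier releases.
A valid finishing order for the others: india, charlie, golf, alpha, delta, bravo. Verifying each step:
  pool = (3, 0)
  india needs (3, 0) <= (3, 0) -> finishes; pool += (1, 1) = (4, 1)
  charlie needs (3, 1) <= (4, 1) -> finishes; pool += (1, 3) = (5, 4)
  golf needs (1, 2) <= (5, 4) -> finishes; pool += (0, 1) = (5, 5)
  alpha needs (4, 2) <= (5, 5) -> finishes; pool += (0, 1) = (5, 6)
  delta needs (3, 2) <= (5, 6) -> finishes; pool += (3, 1) = (8, 7)
  bravo needs (0, 3) <= (8, 7) -> finishes; pool += (0, 1) = (8, 8)


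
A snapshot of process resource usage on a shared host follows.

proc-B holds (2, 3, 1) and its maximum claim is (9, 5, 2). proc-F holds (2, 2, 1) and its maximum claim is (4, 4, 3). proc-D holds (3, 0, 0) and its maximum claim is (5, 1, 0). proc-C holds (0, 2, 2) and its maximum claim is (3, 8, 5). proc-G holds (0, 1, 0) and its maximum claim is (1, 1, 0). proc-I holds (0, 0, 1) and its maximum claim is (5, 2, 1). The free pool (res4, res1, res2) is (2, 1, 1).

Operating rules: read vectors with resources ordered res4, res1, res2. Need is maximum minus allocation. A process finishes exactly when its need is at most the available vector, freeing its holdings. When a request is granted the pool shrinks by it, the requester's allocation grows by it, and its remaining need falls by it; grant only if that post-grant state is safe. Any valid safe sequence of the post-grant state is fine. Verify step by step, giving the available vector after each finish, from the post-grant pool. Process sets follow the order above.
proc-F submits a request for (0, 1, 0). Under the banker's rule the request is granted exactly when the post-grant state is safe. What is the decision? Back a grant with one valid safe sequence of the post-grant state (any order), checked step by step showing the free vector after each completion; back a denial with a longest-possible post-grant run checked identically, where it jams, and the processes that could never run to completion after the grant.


DENY: after the grant no complete ordering would exist.
Key observation: after proc-G, proc-D the pool peaks at (5, 1, 1), and each blocked process is short somewhere: proc-B on res4, res1; proc-F on res2; proc-C on res1, res2; proc-I on res1.
After a pretend grant, a maximal execution: proc-G, proc-D — then nothing else fits. Step-by-step check:
  pool = (2, 0, 1)
  proc-G: need (1, 0, 0) fits (2, 0, 1); releases (0, 1, 0), pool now (2, 1, 1)
  proc-D: need (2, 1, 0) fits (2, 1, 1); releases (3, 0, 0), pool now (5, 1, 1)
  proc-B still needs (7, 2, 1) but only (5, 1, 1) is free — short on res4 and res1
  proc-F still needs (2, 1, 2) but only (5, 1, 1) is free — short on res2
  proc-C still needs (3, 6, 3) but only (5, 1, 1) is free — short on res1 and res2
  proc-I still needs (5, 2, 0) but only (5, 1, 1) is free — short on res1
Processes that could never finish after the grant: proc-B, proc-F, proc-C and proc-I.
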